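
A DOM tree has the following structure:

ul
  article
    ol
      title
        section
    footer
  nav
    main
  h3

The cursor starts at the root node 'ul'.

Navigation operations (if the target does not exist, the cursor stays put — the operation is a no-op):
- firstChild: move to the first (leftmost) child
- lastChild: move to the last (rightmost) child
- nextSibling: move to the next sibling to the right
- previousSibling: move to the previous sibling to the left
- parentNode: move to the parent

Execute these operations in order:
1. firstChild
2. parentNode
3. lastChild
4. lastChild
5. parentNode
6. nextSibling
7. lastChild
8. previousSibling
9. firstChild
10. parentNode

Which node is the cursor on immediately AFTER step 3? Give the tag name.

After 1 (firstChild): article
After 2 (parentNode): ul
After 3 (lastChild): h3

Answer: h3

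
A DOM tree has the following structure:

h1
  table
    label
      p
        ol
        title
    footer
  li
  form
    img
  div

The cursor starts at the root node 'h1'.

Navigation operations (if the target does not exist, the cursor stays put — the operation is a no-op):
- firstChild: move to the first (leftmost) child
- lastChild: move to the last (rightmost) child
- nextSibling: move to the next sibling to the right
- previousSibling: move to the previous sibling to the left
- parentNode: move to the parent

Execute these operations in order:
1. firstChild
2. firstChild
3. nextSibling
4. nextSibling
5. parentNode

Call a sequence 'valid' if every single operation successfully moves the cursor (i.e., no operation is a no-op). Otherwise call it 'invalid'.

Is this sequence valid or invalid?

After 1 (firstChild): table
After 2 (firstChild): label
After 3 (nextSibling): footer
After 4 (nextSibling): footer (no-op, stayed)
After 5 (parentNode): table

Answer: invalid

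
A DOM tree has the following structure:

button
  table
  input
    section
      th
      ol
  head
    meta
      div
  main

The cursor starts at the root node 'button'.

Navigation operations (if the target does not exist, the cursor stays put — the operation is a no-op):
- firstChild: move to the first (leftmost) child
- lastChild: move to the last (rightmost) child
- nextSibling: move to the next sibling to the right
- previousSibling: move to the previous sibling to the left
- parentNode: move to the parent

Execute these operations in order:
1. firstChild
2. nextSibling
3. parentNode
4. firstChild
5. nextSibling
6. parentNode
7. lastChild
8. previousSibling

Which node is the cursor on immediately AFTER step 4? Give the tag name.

Answer: table

Derivation:
After 1 (firstChild): table
After 2 (nextSibling): input
After 3 (parentNode): button
After 4 (firstChild): table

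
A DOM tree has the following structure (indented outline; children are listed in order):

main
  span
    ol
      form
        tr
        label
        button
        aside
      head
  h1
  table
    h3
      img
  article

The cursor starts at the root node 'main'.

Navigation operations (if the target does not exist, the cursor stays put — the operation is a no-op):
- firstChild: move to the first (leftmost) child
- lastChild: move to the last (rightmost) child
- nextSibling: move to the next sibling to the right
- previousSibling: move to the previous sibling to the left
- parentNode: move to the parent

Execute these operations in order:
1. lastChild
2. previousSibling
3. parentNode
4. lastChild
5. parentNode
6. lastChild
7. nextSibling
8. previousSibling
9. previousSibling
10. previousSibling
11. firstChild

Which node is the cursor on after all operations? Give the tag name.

After 1 (lastChild): article
After 2 (previousSibling): table
After 3 (parentNode): main
After 4 (lastChild): article
After 5 (parentNode): main
After 6 (lastChild): article
After 7 (nextSibling): article (no-op, stayed)
After 8 (previousSibling): table
After 9 (previousSibling): h1
After 10 (previousSibling): span
After 11 (firstChild): ol

Answer: ol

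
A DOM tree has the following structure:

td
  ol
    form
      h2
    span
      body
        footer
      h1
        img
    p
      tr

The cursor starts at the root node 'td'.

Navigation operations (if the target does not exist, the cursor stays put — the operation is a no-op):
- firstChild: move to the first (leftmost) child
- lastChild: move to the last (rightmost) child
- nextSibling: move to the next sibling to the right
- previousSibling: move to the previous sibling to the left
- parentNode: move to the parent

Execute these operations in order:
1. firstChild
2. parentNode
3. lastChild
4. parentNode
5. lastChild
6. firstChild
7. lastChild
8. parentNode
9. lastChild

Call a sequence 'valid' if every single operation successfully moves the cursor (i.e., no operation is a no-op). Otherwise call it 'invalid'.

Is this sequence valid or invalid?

Answer: valid

Derivation:
After 1 (firstChild): ol
After 2 (parentNode): td
After 3 (lastChild): ol
After 4 (parentNode): td
After 5 (lastChild): ol
After 6 (firstChild): form
After 7 (lastChild): h2
After 8 (parentNode): form
After 9 (lastChild): h2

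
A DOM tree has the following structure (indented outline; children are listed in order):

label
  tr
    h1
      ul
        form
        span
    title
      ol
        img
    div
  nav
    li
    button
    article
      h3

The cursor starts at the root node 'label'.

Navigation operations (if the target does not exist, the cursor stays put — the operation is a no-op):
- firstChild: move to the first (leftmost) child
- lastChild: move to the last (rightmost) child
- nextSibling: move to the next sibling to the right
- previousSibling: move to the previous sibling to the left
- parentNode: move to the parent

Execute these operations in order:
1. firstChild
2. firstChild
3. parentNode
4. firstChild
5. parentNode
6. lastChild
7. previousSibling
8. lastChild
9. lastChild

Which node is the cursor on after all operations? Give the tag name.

After 1 (firstChild): tr
After 2 (firstChild): h1
After 3 (parentNode): tr
After 4 (firstChild): h1
After 5 (parentNode): tr
After 6 (lastChild): div
After 7 (previousSibling): title
After 8 (lastChild): ol
After 9 (lastChild): img

Answer: img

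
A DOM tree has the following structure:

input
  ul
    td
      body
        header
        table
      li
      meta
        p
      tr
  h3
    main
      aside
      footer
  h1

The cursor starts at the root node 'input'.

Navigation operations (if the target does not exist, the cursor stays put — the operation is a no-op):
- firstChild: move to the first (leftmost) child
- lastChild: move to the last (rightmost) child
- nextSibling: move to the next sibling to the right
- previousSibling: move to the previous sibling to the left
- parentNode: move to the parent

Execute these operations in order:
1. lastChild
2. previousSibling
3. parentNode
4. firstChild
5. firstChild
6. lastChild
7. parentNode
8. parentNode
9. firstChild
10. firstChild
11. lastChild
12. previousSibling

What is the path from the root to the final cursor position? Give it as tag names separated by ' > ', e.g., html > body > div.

After 1 (lastChild): h1
After 2 (previousSibling): h3
After 3 (parentNode): input
After 4 (firstChild): ul
After 5 (firstChild): td
After 6 (lastChild): tr
After 7 (parentNode): td
After 8 (parentNode): ul
After 9 (firstChild): td
After 10 (firstChild): body
After 11 (lastChild): table
After 12 (previousSibling): header

Answer: input > ul > td > body > header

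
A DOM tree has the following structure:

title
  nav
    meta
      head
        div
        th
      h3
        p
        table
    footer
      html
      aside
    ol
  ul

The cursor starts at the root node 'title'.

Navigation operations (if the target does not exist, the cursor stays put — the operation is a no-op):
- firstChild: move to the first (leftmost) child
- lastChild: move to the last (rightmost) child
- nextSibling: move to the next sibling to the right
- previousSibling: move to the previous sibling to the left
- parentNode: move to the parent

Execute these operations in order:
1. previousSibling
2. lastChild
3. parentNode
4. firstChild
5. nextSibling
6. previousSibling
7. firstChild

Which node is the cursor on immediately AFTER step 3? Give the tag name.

Answer: title

Derivation:
After 1 (previousSibling): title (no-op, stayed)
After 2 (lastChild): ul
After 3 (parentNode): title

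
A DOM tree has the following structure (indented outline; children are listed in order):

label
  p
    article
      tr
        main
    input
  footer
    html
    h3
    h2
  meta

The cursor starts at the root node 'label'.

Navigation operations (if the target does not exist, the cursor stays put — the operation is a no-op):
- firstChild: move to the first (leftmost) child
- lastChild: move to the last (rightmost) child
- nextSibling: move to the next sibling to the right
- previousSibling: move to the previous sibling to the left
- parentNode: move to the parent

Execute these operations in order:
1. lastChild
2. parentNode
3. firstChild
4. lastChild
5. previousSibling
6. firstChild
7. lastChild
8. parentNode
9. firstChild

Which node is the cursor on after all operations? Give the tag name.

After 1 (lastChild): meta
After 2 (parentNode): label
After 3 (firstChild): p
After 4 (lastChild): input
After 5 (previousSibling): article
After 6 (firstChild): tr
After 7 (lastChild): main
After 8 (parentNode): tr
After 9 (firstChild): main

Answer: main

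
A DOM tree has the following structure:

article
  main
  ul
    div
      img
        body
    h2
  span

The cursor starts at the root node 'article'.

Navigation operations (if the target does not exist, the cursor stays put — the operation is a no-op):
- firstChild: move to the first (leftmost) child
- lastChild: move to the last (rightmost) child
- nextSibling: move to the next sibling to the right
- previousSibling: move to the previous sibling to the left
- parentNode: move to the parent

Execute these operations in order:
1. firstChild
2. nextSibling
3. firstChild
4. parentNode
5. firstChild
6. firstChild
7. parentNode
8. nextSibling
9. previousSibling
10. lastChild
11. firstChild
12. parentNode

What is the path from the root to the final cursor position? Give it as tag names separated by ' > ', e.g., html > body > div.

After 1 (firstChild): main
After 2 (nextSibling): ul
After 3 (firstChild): div
After 4 (parentNode): ul
After 5 (firstChild): div
After 6 (firstChild): img
After 7 (parentNode): div
After 8 (nextSibling): h2
After 9 (previousSibling): div
After 10 (lastChild): img
After 11 (firstChild): body
After 12 (parentNode): img

Answer: article > ul > div > img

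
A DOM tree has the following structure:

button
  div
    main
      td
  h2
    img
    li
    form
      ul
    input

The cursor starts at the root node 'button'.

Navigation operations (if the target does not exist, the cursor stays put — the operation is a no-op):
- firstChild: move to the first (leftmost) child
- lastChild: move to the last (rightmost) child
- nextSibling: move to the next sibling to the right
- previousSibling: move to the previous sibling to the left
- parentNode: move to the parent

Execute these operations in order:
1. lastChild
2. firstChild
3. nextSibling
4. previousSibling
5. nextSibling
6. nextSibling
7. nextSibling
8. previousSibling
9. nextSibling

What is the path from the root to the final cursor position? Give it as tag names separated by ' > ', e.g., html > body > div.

After 1 (lastChild): h2
After 2 (firstChild): img
After 3 (nextSibling): li
After 4 (previousSibling): img
After 5 (nextSibling): li
After 6 (nextSibling): form
After 7 (nextSibling): input
After 8 (previousSibling): form
After 9 (nextSibling): input

Answer: button > h2 > input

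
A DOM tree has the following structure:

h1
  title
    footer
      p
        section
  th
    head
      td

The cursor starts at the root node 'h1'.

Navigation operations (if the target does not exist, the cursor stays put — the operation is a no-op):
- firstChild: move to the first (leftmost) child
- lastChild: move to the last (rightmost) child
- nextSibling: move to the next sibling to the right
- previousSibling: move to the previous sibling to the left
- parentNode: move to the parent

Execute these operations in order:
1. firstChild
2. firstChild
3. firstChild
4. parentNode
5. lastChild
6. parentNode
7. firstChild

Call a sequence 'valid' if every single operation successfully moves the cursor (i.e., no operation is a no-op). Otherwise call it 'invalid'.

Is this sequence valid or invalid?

After 1 (firstChild): title
After 2 (firstChild): footer
After 3 (firstChild): p
After 4 (parentNode): footer
After 5 (lastChild): p
After 6 (parentNode): footer
After 7 (firstChild): p

Answer: valid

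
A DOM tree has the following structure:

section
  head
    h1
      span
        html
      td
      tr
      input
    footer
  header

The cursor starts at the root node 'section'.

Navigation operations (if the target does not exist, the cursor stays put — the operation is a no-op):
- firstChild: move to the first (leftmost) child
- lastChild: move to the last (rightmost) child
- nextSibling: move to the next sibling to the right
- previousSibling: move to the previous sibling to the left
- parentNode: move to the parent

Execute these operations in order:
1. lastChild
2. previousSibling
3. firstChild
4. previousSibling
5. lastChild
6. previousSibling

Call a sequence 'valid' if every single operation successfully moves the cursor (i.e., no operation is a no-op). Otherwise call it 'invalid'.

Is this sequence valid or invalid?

Answer: invalid

Derivation:
After 1 (lastChild): header
After 2 (previousSibling): head
After 3 (firstChild): h1
After 4 (previousSibling): h1 (no-op, stayed)
After 5 (lastChild): input
After 6 (previousSibling): tr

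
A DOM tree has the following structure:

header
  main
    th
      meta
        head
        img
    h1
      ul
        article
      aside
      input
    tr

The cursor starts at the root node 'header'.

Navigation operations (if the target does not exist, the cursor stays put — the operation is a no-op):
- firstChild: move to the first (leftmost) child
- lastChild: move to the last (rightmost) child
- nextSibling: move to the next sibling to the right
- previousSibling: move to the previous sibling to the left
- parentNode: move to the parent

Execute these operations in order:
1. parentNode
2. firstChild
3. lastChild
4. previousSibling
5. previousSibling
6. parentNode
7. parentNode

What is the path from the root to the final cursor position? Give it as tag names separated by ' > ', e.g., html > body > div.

Answer: header

Derivation:
After 1 (parentNode): header (no-op, stayed)
After 2 (firstChild): main
After 3 (lastChild): tr
After 4 (previousSibling): h1
After 5 (previousSibling): th
After 6 (parentNode): main
After 7 (parentNode): header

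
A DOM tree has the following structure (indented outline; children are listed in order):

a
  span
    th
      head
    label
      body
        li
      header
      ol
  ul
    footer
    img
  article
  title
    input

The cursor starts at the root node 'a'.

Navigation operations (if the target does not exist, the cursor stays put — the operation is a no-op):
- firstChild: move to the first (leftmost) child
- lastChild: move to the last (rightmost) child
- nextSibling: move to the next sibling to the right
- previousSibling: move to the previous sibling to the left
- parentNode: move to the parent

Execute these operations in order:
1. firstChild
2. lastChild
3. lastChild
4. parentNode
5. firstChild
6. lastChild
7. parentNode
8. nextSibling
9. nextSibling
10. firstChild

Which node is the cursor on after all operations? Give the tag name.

After 1 (firstChild): span
After 2 (lastChild): label
After 3 (lastChild): ol
After 4 (parentNode): label
After 5 (firstChild): body
After 6 (lastChild): li
After 7 (parentNode): body
After 8 (nextSibling): header
After 9 (nextSibling): ol
After 10 (firstChild): ol (no-op, stayed)

Answer: ol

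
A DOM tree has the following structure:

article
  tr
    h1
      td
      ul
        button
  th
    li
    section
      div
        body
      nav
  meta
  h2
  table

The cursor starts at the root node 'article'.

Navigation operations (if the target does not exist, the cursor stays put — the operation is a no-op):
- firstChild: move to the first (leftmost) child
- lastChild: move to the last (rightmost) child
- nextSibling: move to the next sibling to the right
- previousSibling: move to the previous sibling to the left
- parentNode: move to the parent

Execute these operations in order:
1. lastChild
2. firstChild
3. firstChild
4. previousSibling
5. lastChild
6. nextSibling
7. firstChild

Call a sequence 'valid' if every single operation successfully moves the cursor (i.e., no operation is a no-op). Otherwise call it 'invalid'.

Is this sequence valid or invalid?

Answer: invalid

Derivation:
After 1 (lastChild): table
After 2 (firstChild): table (no-op, stayed)
After 3 (firstChild): table (no-op, stayed)
After 4 (previousSibling): h2
After 5 (lastChild): h2 (no-op, stayed)
After 6 (nextSibling): table
After 7 (firstChild): table (no-op, stayed)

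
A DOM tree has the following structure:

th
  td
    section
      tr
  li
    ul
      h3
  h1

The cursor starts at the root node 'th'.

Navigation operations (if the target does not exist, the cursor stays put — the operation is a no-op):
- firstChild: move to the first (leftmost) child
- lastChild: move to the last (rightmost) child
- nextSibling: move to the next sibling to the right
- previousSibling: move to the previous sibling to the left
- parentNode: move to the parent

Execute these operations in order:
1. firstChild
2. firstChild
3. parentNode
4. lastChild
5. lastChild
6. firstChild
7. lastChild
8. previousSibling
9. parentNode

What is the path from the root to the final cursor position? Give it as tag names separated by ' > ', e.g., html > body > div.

Answer: th > td > section

Derivation:
After 1 (firstChild): td
After 2 (firstChild): section
After 3 (parentNode): td
After 4 (lastChild): section
After 5 (lastChild): tr
After 6 (firstChild): tr (no-op, stayed)
After 7 (lastChild): tr (no-op, stayed)
After 8 (previousSibling): tr (no-op, stayed)
After 9 (parentNode): section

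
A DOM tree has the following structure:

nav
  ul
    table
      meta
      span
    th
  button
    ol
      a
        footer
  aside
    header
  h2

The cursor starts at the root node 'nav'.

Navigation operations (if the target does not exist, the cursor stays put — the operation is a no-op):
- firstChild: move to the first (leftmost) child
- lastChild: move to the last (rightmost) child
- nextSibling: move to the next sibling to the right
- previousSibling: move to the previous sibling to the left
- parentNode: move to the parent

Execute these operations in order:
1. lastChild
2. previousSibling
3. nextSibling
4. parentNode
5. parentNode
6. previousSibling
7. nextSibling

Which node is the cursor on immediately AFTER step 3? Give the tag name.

Answer: h2

Derivation:
After 1 (lastChild): h2
After 2 (previousSibling): aside
After 3 (nextSibling): h2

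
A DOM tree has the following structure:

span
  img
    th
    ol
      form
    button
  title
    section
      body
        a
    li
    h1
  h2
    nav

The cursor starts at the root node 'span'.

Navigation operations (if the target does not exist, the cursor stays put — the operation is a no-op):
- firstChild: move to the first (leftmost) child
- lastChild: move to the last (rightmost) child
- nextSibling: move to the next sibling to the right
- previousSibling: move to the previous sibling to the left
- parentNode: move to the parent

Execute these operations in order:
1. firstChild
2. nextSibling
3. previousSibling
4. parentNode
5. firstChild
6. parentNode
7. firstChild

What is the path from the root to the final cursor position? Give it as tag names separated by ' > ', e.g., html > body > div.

After 1 (firstChild): img
After 2 (nextSibling): title
After 3 (previousSibling): img
After 4 (parentNode): span
After 5 (firstChild): img
After 6 (parentNode): span
After 7 (firstChild): img

Answer: span > img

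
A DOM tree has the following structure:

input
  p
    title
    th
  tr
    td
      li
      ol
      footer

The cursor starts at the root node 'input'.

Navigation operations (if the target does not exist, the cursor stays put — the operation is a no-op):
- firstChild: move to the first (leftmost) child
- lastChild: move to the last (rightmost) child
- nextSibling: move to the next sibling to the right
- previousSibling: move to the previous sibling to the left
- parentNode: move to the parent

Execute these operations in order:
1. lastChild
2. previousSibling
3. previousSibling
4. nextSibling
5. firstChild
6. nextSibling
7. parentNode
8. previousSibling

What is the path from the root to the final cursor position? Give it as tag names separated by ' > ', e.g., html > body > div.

After 1 (lastChild): tr
After 2 (previousSibling): p
After 3 (previousSibling): p (no-op, stayed)
After 4 (nextSibling): tr
After 5 (firstChild): td
After 6 (nextSibling): td (no-op, stayed)
After 7 (parentNode): tr
After 8 (previousSibling): p

Answer: input > p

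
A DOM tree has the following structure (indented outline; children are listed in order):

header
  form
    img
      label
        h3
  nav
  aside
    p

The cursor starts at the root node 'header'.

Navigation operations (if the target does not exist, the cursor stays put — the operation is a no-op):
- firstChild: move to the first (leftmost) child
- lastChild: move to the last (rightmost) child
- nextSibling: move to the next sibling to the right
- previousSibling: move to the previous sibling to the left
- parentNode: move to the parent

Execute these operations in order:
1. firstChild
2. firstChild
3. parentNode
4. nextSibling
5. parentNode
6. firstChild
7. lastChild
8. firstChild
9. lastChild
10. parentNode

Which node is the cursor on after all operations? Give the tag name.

Answer: label

Derivation:
After 1 (firstChild): form
After 2 (firstChild): img
After 3 (parentNode): form
After 4 (nextSibling): nav
After 5 (parentNode): header
After 6 (firstChild): form
After 7 (lastChild): img
After 8 (firstChild): label
After 9 (lastChild): h3
After 10 (parentNode): label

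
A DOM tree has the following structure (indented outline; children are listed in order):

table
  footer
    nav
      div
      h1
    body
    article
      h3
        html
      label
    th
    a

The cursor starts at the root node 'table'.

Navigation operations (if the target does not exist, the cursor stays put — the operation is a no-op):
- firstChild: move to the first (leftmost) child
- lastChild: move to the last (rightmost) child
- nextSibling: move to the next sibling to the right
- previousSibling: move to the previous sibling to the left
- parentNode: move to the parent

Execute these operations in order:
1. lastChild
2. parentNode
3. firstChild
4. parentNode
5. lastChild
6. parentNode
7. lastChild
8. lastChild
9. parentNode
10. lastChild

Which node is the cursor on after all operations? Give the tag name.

After 1 (lastChild): footer
After 2 (parentNode): table
After 3 (firstChild): footer
After 4 (parentNode): table
After 5 (lastChild): footer
After 6 (parentNode): table
After 7 (lastChild): footer
After 8 (lastChild): a
After 9 (parentNode): footer
After 10 (lastChild): a

Answer: a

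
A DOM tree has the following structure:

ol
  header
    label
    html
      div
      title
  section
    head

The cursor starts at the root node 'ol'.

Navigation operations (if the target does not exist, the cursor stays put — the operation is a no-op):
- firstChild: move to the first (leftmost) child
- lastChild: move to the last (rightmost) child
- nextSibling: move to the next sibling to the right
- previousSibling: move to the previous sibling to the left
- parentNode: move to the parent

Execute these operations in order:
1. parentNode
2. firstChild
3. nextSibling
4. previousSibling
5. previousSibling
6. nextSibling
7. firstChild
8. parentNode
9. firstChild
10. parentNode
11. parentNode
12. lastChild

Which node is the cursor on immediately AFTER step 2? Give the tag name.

Answer: header

Derivation:
After 1 (parentNode): ol (no-op, stayed)
After 2 (firstChild): header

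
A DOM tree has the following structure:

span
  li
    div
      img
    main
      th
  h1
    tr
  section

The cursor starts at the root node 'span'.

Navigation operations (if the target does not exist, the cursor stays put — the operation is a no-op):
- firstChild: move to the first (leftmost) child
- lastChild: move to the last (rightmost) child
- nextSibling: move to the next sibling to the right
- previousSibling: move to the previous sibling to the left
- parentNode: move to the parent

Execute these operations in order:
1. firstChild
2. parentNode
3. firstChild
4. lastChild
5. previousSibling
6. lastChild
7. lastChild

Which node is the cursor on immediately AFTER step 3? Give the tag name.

Answer: li

Derivation:
After 1 (firstChild): li
After 2 (parentNode): span
After 3 (firstChild): li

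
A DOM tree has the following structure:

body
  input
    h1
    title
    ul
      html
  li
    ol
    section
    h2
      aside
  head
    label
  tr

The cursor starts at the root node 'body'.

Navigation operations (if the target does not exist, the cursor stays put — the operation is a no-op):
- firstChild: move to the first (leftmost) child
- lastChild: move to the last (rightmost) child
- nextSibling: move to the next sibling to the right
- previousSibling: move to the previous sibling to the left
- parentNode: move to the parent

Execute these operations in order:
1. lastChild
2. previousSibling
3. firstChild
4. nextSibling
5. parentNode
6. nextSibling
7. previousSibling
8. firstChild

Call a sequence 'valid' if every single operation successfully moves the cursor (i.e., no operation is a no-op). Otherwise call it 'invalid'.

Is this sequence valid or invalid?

After 1 (lastChild): tr
After 2 (previousSibling): head
After 3 (firstChild): label
After 4 (nextSibling): label (no-op, stayed)
After 5 (parentNode): head
After 6 (nextSibling): tr
After 7 (previousSibling): head
After 8 (firstChild): label

Answer: invalid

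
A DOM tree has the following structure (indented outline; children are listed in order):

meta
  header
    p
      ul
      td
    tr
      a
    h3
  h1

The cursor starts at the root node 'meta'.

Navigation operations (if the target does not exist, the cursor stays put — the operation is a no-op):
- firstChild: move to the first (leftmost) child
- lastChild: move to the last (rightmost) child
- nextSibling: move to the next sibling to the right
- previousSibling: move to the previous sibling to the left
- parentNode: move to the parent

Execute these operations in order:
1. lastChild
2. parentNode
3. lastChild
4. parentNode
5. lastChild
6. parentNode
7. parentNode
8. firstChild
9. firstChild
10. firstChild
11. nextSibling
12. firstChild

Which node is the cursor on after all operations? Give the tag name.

Answer: td

Derivation:
After 1 (lastChild): h1
After 2 (parentNode): meta
After 3 (lastChild): h1
After 4 (parentNode): meta
After 5 (lastChild): h1
After 6 (parentNode): meta
After 7 (parentNode): meta (no-op, stayed)
After 8 (firstChild): header
After 9 (firstChild): p
After 10 (firstChild): ul
After 11 (nextSibling): td
After 12 (firstChild): td (no-op, stayed)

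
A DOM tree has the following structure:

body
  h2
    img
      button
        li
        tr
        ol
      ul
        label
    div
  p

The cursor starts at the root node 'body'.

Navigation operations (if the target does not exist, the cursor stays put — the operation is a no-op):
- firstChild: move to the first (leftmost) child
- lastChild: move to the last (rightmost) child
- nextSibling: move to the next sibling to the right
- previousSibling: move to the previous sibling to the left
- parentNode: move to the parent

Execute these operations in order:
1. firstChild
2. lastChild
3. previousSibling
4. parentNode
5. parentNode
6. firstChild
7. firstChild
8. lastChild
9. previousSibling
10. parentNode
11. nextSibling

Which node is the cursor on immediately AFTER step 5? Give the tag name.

After 1 (firstChild): h2
After 2 (lastChild): div
After 3 (previousSibling): img
After 4 (parentNode): h2
After 5 (parentNode): body

Answer: body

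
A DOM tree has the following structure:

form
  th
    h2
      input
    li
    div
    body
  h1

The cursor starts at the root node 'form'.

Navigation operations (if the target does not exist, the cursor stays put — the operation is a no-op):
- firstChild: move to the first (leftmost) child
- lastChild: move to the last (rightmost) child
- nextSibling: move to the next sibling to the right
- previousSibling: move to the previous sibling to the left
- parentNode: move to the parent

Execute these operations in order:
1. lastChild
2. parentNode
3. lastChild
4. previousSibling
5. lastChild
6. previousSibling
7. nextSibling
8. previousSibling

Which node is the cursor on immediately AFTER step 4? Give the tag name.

Answer: th

Derivation:
After 1 (lastChild): h1
After 2 (parentNode): form
After 3 (lastChild): h1
After 4 (previousSibling): th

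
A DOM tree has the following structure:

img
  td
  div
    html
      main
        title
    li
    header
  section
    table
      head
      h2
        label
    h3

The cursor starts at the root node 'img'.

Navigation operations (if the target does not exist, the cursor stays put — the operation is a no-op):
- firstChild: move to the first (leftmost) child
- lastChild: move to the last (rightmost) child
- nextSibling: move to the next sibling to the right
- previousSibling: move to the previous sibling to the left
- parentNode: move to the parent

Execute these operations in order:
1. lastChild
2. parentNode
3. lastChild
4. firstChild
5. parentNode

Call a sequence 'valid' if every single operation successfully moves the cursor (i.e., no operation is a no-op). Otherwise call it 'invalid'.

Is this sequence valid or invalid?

After 1 (lastChild): section
After 2 (parentNode): img
After 3 (lastChild): section
After 4 (firstChild): table
After 5 (parentNode): section

Answer: valid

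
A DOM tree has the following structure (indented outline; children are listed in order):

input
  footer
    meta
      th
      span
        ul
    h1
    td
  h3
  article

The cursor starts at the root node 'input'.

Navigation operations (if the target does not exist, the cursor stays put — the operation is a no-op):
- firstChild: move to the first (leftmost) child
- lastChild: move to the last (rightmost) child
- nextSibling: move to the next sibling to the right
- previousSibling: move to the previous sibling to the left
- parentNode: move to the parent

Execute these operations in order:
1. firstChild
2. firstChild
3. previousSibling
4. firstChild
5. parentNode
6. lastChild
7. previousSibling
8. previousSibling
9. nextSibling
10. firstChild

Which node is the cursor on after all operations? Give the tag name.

After 1 (firstChild): footer
After 2 (firstChild): meta
After 3 (previousSibling): meta (no-op, stayed)
After 4 (firstChild): th
After 5 (parentNode): meta
After 6 (lastChild): span
After 7 (previousSibling): th
After 8 (previousSibling): th (no-op, stayed)
After 9 (nextSibling): span
After 10 (firstChild): ul

Answer: ul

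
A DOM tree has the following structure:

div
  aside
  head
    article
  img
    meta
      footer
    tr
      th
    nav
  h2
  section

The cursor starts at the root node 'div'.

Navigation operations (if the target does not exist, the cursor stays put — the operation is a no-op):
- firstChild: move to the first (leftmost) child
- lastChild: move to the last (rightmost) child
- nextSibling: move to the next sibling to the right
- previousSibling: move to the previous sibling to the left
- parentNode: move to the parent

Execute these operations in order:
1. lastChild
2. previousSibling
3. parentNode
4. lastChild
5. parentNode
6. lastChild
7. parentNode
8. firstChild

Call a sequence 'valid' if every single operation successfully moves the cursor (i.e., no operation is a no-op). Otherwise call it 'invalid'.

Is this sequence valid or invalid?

After 1 (lastChild): section
After 2 (previousSibling): h2
After 3 (parentNode): div
After 4 (lastChild): section
After 5 (parentNode): div
After 6 (lastChild): section
After 7 (parentNode): div
After 8 (firstChild): aside

Answer: valid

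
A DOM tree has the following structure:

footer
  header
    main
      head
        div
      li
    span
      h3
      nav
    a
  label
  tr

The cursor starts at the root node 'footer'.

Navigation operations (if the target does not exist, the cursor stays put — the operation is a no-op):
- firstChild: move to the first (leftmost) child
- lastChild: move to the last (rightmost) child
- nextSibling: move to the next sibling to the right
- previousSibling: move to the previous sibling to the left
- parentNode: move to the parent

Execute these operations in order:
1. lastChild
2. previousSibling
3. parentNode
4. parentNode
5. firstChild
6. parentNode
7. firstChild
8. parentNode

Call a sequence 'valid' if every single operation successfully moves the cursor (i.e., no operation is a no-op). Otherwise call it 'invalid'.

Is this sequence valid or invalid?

Answer: invalid

Derivation:
After 1 (lastChild): tr
After 2 (previousSibling): label
After 3 (parentNode): footer
After 4 (parentNode): footer (no-op, stayed)
After 5 (firstChild): header
After 6 (parentNode): footer
After 7 (firstChild): header
After 8 (parentNode): footer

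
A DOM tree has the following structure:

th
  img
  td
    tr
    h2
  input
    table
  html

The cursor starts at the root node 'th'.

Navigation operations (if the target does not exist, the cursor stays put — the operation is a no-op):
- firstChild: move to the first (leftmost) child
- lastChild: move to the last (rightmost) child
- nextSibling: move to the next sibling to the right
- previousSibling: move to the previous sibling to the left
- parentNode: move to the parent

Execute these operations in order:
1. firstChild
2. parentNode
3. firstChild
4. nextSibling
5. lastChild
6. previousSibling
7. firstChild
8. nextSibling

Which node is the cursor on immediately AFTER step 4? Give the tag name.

Answer: td

Derivation:
After 1 (firstChild): img
After 2 (parentNode): th
After 3 (firstChild): img
After 4 (nextSibling): td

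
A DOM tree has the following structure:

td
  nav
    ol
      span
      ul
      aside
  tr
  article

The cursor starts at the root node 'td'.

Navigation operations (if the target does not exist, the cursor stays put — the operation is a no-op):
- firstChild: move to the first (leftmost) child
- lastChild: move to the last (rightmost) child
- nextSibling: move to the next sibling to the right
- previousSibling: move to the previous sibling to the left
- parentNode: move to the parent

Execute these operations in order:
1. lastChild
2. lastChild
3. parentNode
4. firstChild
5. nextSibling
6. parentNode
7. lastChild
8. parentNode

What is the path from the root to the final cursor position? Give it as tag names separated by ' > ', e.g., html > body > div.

Answer: td

Derivation:
After 1 (lastChild): article
After 2 (lastChild): article (no-op, stayed)
After 3 (parentNode): td
After 4 (firstChild): nav
After 5 (nextSibling): tr
After 6 (parentNode): td
After 7 (lastChild): article
After 8 (parentNode): td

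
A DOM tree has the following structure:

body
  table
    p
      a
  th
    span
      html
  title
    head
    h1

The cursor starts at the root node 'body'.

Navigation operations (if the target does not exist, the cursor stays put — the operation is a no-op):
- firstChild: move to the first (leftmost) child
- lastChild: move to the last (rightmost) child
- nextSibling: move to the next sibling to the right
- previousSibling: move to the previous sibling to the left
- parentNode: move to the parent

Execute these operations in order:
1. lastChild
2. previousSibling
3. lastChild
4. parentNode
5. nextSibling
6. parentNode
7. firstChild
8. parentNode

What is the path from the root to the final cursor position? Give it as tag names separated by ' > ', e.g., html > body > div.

After 1 (lastChild): title
After 2 (previousSibling): th
After 3 (lastChild): span
After 4 (parentNode): th
After 5 (nextSibling): title
After 6 (parentNode): body
After 7 (firstChild): table
After 8 (parentNode): body

Answer: body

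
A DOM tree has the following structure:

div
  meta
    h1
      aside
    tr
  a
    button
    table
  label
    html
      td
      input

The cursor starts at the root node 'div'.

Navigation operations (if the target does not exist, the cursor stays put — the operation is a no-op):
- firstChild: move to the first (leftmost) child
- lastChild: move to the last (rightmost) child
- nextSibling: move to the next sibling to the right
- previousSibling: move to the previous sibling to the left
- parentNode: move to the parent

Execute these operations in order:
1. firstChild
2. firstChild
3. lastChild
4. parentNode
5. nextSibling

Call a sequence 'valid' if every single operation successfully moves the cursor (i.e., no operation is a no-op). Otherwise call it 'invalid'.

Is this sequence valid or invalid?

Answer: valid

Derivation:
After 1 (firstChild): meta
After 2 (firstChild): h1
After 3 (lastChild): aside
After 4 (parentNode): h1
After 5 (nextSibling): tr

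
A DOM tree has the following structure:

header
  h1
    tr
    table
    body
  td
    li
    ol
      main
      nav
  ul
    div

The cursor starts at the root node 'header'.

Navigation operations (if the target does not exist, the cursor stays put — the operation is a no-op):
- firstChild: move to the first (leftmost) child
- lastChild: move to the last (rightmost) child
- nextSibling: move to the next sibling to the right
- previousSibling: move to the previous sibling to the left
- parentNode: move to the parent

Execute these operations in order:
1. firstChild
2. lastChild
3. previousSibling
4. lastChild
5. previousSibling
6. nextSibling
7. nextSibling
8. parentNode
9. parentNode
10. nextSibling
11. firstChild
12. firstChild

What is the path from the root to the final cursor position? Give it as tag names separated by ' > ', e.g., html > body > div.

Answer: header > h1 > tr

Derivation:
After 1 (firstChild): h1
After 2 (lastChild): body
After 3 (previousSibling): table
After 4 (lastChild): table (no-op, stayed)
After 5 (previousSibling): tr
After 6 (nextSibling): table
After 7 (nextSibling): body
After 8 (parentNode): h1
After 9 (parentNode): header
After 10 (nextSibling): header (no-op, stayed)
After 11 (firstChild): h1
After 12 (firstChild): tr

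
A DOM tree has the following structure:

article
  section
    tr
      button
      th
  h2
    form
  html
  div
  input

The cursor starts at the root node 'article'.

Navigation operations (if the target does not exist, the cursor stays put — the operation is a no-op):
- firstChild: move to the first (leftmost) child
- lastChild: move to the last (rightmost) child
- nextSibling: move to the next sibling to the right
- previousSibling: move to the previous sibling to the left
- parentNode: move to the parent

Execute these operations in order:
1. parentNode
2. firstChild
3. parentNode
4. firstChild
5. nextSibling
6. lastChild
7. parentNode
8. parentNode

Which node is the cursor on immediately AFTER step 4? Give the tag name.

After 1 (parentNode): article (no-op, stayed)
After 2 (firstChild): section
After 3 (parentNode): article
After 4 (firstChild): section

Answer: section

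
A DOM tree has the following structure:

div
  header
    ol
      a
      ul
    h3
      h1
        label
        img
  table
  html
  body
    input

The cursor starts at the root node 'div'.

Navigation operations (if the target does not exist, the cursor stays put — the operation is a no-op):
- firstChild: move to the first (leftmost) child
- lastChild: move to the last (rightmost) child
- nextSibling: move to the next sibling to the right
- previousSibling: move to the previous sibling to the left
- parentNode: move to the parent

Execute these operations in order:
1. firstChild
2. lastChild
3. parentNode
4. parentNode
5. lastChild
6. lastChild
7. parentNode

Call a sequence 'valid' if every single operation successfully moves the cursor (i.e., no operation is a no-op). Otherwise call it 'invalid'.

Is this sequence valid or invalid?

After 1 (firstChild): header
After 2 (lastChild): h3
After 3 (parentNode): header
After 4 (parentNode): div
After 5 (lastChild): body
After 6 (lastChild): input
After 7 (parentNode): body

Answer: valid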